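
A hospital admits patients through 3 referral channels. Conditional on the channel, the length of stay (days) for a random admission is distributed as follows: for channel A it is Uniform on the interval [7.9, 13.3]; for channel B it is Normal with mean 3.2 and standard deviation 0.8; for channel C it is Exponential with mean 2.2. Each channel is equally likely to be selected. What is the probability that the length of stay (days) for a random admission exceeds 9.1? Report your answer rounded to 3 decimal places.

0.265

Conditional on each channel, P(X > 9.1): A: 0.777778; B: 8.21565e-14; C: 0.0159809.
By total probability, P(X > 9.1) = 0.333333·0.777778 + 0.333333·8.21565e-14 + 0.333333·0.0159809 = 0.264586.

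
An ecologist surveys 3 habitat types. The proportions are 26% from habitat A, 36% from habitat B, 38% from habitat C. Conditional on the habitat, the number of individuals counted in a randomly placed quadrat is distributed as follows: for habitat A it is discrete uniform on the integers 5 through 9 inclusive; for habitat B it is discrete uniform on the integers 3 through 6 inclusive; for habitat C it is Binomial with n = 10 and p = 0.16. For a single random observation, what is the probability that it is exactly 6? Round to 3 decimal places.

0.143

Conditional on each habitat, P(X = 6): A: 0.2; B: 0.25; C: 0.00175411.
By total probability, P(X = 6) = 0.26·0.2 + 0.36·0.25 + 0.38·0.00175411 = 0.142667.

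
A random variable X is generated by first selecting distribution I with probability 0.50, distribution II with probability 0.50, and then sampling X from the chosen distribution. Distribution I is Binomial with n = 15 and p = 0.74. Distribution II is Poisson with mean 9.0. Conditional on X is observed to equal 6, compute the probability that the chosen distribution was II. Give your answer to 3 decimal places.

Likelihoods P(X=6 | ·): I: 0.00446226; II: 0.0910903.
Posterior ∝ prior × likelihood. Numerator for II: 0.5·0.0910903 = 0.0455452.
Normalizing constant: 0.5·0.00446226 + 0.5·0.0910903 = 0.0477763.
P(II | observation) = 0.0455452 / 0.0477763 = 0.953301.

0.953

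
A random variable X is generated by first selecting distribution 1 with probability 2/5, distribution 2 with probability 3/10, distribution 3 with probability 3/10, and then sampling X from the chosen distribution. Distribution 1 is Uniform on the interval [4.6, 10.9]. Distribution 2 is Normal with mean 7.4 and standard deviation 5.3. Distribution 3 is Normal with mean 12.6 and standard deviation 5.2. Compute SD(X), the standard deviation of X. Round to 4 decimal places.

4.8097

Per component, 1: μ=7.75, E[X²]=63.37; 2: μ=7.4, E[X²]=82.85; 3: μ=12.6, E[X²]=185.8.
E[X] = 0.4·7.75 + 0.3·7.4 + 0.3·12.6 = 9.1.
E[X²] = 0.4·63.37 + 0.3·82.85 + 0.3·185.8 = 105.943.
Var(X) = E[X²] − (E[X])² = 105.943 − 82.81 = 23.133.
SD(X) = √23.133 = 4.80968.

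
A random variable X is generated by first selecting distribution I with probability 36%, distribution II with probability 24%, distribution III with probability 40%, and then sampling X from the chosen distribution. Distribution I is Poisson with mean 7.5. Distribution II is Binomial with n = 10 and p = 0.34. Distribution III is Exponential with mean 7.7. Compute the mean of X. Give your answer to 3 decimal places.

6.596

Component means — I: 7.5; II: 3.4; III: 7.7.
E[X] = 0.36·7.5 + 0.24·3.4 + 0.4·7.7 = 6.596.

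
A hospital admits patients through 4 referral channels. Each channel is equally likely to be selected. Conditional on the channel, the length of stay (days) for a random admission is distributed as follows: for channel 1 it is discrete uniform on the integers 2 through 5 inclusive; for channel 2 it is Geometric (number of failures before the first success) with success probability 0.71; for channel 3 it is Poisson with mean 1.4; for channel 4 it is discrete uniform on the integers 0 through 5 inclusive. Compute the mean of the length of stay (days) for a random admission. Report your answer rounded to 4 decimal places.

Component means — 1: 3.5; 2: 0.408451; 3: 1.4; 4: 2.5.
E[X] = 0.25·3.5 + 0.25·0.408451 + 0.25·1.4 + 0.25·2.5 = 1.95211.

1.9521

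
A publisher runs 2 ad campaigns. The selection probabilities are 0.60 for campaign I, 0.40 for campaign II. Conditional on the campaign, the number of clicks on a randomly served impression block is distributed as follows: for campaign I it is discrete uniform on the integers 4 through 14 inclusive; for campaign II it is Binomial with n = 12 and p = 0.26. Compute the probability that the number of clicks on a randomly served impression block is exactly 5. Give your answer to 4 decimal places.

Conditional on each campaign, P(X = 5): I: 0.0909091; II: 0.114344.
By total probability, P(X = 5) = 0.6·0.0909091 + 0.4·0.114344 = 0.100283.

0.1003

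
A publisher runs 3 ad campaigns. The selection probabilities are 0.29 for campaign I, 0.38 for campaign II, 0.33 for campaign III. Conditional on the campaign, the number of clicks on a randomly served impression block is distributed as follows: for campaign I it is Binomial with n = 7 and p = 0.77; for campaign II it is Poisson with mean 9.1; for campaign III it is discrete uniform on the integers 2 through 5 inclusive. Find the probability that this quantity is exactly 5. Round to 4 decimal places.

0.1918

Conditional on each campaign, P(X = 5): I: 0.300697; II: 0.0580692; III: 0.25.
By total probability, P(X = 5) = 0.29·0.300697 + 0.38·0.0580692 + 0.33·0.25 = 0.191768.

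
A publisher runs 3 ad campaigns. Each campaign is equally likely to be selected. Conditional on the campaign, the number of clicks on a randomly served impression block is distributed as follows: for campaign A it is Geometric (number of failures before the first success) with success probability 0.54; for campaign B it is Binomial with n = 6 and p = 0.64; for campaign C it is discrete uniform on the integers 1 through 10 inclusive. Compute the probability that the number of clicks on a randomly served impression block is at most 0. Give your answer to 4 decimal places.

0.1807

Conditional on each campaign, P(X ≤ 0): A: 0.54; B: 0.00217678; C: 0.
By total probability, P(X ≤ 0) = 0.333333·0.54 + 0.333333·0.00217678 + 0.333333·0 = 0.180726.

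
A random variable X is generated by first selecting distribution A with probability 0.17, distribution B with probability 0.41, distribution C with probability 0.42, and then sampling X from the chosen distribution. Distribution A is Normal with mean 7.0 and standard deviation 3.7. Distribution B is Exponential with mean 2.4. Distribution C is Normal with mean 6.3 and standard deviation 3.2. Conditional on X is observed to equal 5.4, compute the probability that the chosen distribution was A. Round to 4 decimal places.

Likelihoods f(5.4 | ·): A: 0.0981979; B: 0.0439163; C: 0.119835.
Posterior ∝ prior × likelihood. Numerator for A: 0.17·0.0981979 = 0.0166936.
Normalizing constant: 0.17·0.0981979 + 0.41·0.0439163 + 0.42·0.119835 = 0.08503.
P(A | observation) = 0.0166936 / 0.08503 = 0.196327.

0.1963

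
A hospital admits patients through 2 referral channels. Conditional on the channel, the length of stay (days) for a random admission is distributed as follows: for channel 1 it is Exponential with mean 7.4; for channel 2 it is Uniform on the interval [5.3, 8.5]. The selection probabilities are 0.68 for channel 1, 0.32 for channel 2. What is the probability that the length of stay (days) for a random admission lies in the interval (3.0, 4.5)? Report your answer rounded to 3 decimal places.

Conditional on each channel, P(3.0 < X < 4.5): 1: 0.122327; 2: 0.
By total probability, P(3.0 < X < 4.5) = 0.68·0.122327 + 0.32·0 = 0.0831821.

0.083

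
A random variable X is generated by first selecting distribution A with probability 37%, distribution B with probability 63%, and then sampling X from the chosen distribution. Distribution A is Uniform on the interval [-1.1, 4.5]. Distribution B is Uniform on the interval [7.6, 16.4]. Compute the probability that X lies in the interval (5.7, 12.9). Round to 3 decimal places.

Conditional on each component, P(5.7 < X < 12.9): A: 0; B: 0.602273.
By total probability, P(5.7 < X < 12.9) = 0.37·0 + 0.63·0.602273 = 0.379432.

0.379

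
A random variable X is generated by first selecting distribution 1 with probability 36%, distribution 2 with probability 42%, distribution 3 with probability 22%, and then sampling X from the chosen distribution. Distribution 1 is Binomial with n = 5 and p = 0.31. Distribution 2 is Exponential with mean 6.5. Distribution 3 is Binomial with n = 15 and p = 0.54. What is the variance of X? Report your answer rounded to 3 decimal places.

Per component, 1: μ=1.55, E[X²]=3.472; 2: μ=6.5, E[X²]=84.5; 3: μ=8.1, E[X²]=69.336.
E[X] = 0.36·1.55 + 0.42·6.5 + 0.22·8.1 = 5.07.
E[X²] = 0.36·3.472 + 0.42·84.5 + 0.22·69.336 = 51.9938.
Var(X) = E[X²] − (E[X])² = 51.9938 − 25.7049 = 26.2889.

26.289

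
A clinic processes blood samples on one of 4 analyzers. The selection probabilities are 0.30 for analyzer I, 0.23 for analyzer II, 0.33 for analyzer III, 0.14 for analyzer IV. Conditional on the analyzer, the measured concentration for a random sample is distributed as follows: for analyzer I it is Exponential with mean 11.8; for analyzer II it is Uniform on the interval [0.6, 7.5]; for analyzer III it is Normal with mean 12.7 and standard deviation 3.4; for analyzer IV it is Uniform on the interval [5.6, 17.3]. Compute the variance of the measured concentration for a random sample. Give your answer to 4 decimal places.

59.8405

Per component, I: μ=11.8, E[X²]=278.48; II: μ=4.05, E[X²]=20.37; III: μ=12.7, E[X²]=172.85; IV: μ=11.45, E[X²]=142.51.
E[X] = 0.3·11.8 + 0.23·4.05 + 0.33·12.7 + 0.14·11.45 = 10.2655.
E[X²] = 0.3·278.48 + 0.23·20.37 + 0.33·172.85 + 0.14·142.51 = 165.221.
Var(X) = E[X²] − (E[X])² = 165.221 − 105.38 = 59.8405.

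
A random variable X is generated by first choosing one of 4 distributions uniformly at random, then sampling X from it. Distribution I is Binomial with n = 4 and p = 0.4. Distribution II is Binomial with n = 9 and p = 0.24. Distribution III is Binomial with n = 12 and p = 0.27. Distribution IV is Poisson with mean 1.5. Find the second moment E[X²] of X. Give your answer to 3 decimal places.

For each component E[X²] = Var + (mean)², giving I: 3.52; II: 6.3072; III: 12.8628; IV: 3.75.
Overall E[X²] = 0.25·3.52 + 0.25·6.3072 + 0.25·12.8628 + 0.25·3.75 = 6.61.

6.610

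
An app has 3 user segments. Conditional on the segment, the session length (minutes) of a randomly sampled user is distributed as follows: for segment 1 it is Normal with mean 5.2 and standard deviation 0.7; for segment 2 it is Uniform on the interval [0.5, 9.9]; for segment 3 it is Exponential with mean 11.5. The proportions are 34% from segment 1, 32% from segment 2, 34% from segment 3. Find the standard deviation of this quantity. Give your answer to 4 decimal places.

Per component, 1: μ=5.2, E[X²]=27.53; 2: μ=5.2, E[X²]=34.4033; 3: μ=11.5, E[X²]=264.5.
E[X] = 0.34·5.2 + 0.32·5.2 + 0.34·11.5 = 7.342.
E[X²] = 0.34·27.53 + 0.32·34.4033 + 0.34·264.5 = 110.299.
Var(X) = E[X²] − (E[X])² = 110.299 − 53.905 = 56.3943.
SD(X) = √56.3943 = 7.50961.

7.5096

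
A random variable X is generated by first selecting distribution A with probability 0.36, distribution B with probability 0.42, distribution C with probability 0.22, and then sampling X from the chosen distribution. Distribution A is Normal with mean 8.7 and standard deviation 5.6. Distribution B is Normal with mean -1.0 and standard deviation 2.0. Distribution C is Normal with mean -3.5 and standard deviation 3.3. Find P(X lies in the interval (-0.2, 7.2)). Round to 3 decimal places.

Conditional on each component, P(-0.2 < X < 7.2): A: 0.338407; B: 0.344558; C: 0.158063.
By total probability, P(-0.2 < X < 7.2) = 0.36·0.338407 + 0.42·0.344558 + 0.22·0.158063 = 0.301314.

0.301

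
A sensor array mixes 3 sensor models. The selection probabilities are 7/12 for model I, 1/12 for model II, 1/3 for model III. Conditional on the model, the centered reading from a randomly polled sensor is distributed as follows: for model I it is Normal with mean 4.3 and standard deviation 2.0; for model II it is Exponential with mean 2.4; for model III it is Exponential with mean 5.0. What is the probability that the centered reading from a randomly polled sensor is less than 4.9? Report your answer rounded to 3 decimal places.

Conditional on each model, P(X < 4.9): I: 0.617911; II: 0.870188; III: 0.624689.
By total probability, P(X < 4.9) = 0.583333·0.617911 + 0.0833333·0.870188 + 0.333333·0.624689 = 0.641194.

0.641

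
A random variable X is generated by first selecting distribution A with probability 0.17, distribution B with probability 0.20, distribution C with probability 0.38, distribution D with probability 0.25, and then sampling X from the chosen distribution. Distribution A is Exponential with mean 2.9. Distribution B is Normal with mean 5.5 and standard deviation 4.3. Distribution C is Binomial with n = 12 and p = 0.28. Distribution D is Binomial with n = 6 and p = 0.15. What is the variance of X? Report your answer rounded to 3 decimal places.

8.633

Per component, A: μ=2.9, E[X²]=16.82; B: μ=5.5, E[X²]=48.74; C: μ=3.36, E[X²]=13.7088; D: μ=0.9, E[X²]=1.575.
E[X] = 0.17·2.9 + 0.2·5.5 + 0.38·3.36 + 0.25·0.9 = 3.0948.
E[X²] = 0.17·16.82 + 0.2·48.74 + 0.38·13.7088 + 0.25·1.575 = 18.2105.
Var(X) = E[X²] − (E[X])² = 18.2105 − 9.57779 = 8.63271.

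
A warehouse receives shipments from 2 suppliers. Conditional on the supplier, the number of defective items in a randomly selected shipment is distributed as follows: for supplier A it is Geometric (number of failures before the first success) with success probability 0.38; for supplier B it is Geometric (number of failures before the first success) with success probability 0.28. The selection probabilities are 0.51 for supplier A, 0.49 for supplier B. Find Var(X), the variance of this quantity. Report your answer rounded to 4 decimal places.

6.9105

Per component, A: μ=1.63158, E[X²]=6.95568; B: μ=2.57143, E[X²]=15.7959.
E[X] = 0.51·1.63158 + 0.49·2.57143 = 2.09211.
E[X²] = 0.51·6.95568 + 0.49·15.7959 = 11.2874.
Var(X) = E[X²] − (E[X])² = 11.2874 − 4.3769 = 6.91049.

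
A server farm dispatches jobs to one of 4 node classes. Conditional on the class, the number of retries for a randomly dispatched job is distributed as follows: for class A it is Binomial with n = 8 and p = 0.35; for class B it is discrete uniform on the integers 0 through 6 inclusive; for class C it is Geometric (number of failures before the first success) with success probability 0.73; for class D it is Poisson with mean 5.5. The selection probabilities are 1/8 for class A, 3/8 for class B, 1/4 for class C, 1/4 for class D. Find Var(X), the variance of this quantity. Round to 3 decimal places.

6.523

Per component, A: μ=2.8, E[X²]=9.66; B: μ=3, E[X²]=13; C: μ=0.369863, E[X²]=0.64346; D: μ=5.5, E[X²]=35.75.
E[X] = 0.125·2.8 + 0.375·3 + 0.25·0.369863 + 0.25·5.5 = 2.94247.
E[X²] = 0.125·9.66 + 0.375·13 + 0.25·0.64346 + 0.25·35.75 = 15.1809.
Var(X) = E[X²] − (E[X])² = 15.1809 − 8.6581 = 6.52276.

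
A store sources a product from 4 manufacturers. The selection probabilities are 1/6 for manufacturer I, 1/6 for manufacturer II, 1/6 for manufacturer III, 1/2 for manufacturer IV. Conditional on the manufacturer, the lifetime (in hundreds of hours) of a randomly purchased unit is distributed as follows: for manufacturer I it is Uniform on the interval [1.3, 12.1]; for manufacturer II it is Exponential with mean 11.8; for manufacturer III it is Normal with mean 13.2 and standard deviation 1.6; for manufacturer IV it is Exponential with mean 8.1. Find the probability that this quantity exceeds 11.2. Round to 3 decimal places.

0.353

Conditional on each manufacturer, P(X > 11.2): I: 0.0833333; II: 0.387069; III: 0.89435; IV: 0.250896.
By total probability, P(X > 11.2) = 0.166667·0.0833333 + 0.166667·0.387069 + 0.166667·0.89435 + 0.5·0.250896 = 0.352907.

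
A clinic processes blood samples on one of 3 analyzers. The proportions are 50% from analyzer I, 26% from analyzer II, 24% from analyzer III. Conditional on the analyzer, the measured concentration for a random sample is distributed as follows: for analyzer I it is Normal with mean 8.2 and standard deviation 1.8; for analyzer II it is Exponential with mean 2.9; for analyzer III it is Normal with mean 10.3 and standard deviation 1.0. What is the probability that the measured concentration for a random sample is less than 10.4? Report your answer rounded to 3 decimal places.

Conditional on each analyzer, P(X < 10.4): I: 0.889188; II: 0.972297; III: 0.539828.
By total probability, P(X < 10.4) = 0.5·0.889188 + 0.26·0.972297 + 0.24·0.539828 = 0.82695.

0.827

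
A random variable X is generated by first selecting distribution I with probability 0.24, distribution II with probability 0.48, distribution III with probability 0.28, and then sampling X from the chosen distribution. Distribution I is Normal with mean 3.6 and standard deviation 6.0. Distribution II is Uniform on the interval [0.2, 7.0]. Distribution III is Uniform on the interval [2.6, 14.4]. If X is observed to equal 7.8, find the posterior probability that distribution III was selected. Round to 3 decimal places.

0.655

Likelihoods f(7.8 | ·): I: 0.0520423; II: 0; III: 0.0847458.
Posterior ∝ prior × likelihood. Numerator for III: 0.28·0.0847458 = 0.0237288.
Normalizing constant: 0.24·0.0520423 + 0.48·0 + 0.28·0.0847458 = 0.036219.
P(III | observation) = 0.0237288 / 0.036219 = 0.655149.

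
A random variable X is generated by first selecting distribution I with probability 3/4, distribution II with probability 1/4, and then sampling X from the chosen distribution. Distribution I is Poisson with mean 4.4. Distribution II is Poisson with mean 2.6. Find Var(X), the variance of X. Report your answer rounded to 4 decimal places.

Per component, I: μ=4.4, E[X²]=23.76; II: μ=2.6, E[X²]=9.36.
E[X] = 0.75·4.4 + 0.25·2.6 = 3.95.
E[X²] = 0.75·23.76 + 0.25·9.36 = 20.16.
Var(X) = E[X²] − (E[X])² = 20.16 − 15.6025 = 4.5575.

4.5575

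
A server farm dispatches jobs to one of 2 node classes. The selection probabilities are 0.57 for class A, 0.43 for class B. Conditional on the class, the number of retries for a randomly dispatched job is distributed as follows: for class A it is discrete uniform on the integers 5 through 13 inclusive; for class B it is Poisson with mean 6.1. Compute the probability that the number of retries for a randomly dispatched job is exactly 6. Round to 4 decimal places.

0.1323

Conditional on each class, P(X = 6): A: 0.111111; B: 0.160491.
By total probability, P(X = 6) = 0.57·0.111111 + 0.43·0.160491 = 0.132344.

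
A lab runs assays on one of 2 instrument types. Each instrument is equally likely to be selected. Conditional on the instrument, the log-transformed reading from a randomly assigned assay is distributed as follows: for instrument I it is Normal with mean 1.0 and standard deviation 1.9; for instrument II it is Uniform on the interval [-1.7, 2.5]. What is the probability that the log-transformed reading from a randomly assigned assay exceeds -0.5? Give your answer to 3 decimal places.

Conditional on each instrument, P(X > -0.5): I: 0.785082; II: 0.714286.
By total probability, P(X > -0.5) = 0.5·0.785082 + 0.5·0.714286 = 0.749684.

0.750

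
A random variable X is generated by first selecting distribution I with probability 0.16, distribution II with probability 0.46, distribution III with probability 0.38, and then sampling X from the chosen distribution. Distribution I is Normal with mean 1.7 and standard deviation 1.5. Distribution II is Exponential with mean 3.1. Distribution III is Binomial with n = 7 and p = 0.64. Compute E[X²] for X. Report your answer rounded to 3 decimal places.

For each component E[X²] = Var + (mean)², giving I: 5.14; II: 19.22; III: 21.6832.
Overall E[X²] = 0.16·5.14 + 0.46·19.22 + 0.38·21.6832 = 17.9032.

17.903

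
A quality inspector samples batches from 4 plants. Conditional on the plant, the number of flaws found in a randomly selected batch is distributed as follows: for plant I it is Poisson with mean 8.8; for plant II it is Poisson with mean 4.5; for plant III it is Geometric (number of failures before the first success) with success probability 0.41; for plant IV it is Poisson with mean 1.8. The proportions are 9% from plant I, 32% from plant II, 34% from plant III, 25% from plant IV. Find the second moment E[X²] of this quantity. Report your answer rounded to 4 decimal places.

18.8390

For each component E[X²] = Var + (mean)², giving I: 86.24; II: 24.75; III: 5.58061; IV: 5.04.
Overall E[X²] = 0.09·86.24 + 0.32·24.75 + 0.34·5.58061 + 0.25·5.04 = 18.839.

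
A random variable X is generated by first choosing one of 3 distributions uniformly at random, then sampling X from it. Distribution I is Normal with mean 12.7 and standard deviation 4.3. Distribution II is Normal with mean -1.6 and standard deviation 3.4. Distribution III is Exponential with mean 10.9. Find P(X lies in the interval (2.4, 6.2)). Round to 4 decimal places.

Conditional on each component, P(2.4 < X < 6.2): I: 0.057012; II: 0.108812; III: 0.236171.
By total probability, P(2.4 < X < 6.2) = 0.333333·0.057012 + 0.333333·0.108812 + 0.333333·0.236171 = 0.133998.

0.1340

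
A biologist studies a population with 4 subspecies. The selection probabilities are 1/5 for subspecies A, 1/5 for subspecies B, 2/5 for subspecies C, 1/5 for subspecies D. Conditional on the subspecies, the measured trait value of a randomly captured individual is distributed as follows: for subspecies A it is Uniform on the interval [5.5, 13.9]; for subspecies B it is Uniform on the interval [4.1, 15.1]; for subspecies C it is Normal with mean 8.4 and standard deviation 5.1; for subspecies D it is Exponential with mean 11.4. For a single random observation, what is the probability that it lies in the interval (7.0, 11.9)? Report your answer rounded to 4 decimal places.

Conditional on each subspecies, P(7.0 < X < 11.9): A: 0.583333; B: 0.445455; C: 0.361884; D: 0.18907.
By total probability, P(7.0 < X < 11.9) = 0.2·0.583333 + 0.2·0.445455 + 0.4·0.361884 + 0.2·0.18907 = 0.388325.

0.3883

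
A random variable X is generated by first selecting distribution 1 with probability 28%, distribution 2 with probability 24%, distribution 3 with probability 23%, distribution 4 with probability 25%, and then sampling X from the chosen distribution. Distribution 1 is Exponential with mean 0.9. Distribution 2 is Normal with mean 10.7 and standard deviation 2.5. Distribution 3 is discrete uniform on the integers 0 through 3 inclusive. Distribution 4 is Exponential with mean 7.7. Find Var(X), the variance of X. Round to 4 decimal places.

Per component, 1: μ=0.9, E[X²]=1.62; 2: μ=10.7, E[X²]=120.74; 3: μ=1.5, E[X²]=3.5; 4: μ=7.7, E[X²]=118.58.
E[X] = 0.28·0.9 + 0.24·10.7 + 0.23·1.5 + 0.25·7.7 = 5.09.
E[X²] = 0.28·1.62 + 0.24·120.74 + 0.23·3.5 + 0.25·118.58 = 59.8812.
Var(X) = E[X²] − (E[X])² = 59.8812 − 25.9081 = 33.9731.

33.9731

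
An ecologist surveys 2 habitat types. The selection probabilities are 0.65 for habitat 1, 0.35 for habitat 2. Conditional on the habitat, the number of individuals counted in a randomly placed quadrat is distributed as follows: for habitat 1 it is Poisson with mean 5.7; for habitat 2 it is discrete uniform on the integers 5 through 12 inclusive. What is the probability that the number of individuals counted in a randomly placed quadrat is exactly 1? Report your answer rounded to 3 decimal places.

Conditional on each habitat, P(X = 1): 1: 0.019072; 2: 0.
By total probability, P(X = 1) = 0.65·0.019072 + 0.35·0 = 0.0123968.

0.012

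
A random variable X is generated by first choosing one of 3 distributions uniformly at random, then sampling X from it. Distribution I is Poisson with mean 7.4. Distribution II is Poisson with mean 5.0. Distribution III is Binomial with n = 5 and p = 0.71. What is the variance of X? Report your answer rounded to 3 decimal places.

Per component, I: μ=7.4, E[X²]=62.16; II: μ=5, E[X²]=30; III: μ=3.55, E[X²]=13.632.
E[X] = 0.333333·7.4 + 0.333333·5 + 0.333333·3.55 = 5.31667.
E[X²] = 0.333333·62.16 + 0.333333·30 + 0.333333·13.632 = 35.264.
Var(X) = E[X²] − (E[X])² = 35.264 − 28.2669 = 6.99706.

6.997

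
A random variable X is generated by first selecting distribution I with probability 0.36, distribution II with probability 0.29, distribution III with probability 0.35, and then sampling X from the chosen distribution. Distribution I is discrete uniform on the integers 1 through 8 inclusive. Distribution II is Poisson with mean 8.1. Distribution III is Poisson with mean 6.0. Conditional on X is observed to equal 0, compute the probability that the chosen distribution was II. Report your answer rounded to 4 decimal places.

Likelihoods P(X=0 | ·): I: 0; II: 0.000303539; III: 0.00247875.
Posterior ∝ prior × likelihood. Numerator for II: 0.29·0.000303539 = 8.80264e-05.
Normalizing constant: 0.36·0 + 0.29·0.000303539 + 0.35·0.00247875 = 0.00095559.
P(II | observation) = 8.80264e-05 / 0.00095559 = 0.0921173.

0.0921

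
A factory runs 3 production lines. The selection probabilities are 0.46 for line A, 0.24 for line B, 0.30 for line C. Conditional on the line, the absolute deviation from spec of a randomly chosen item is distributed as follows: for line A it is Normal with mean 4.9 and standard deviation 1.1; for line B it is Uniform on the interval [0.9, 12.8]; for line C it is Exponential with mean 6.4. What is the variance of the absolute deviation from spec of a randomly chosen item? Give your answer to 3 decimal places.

16.422

Per component, A: μ=4.9, E[X²]=25.22; B: μ=6.85, E[X²]=58.7233; C: μ=6.4, E[X²]=81.92.
E[X] = 0.46·4.9 + 0.24·6.85 + 0.3·6.4 = 5.818.
E[X²] = 0.46·25.22 + 0.24·58.7233 + 0.3·81.92 = 50.2708.
Var(X) = E[X²] − (E[X])² = 50.2708 − 33.8491 = 16.4217.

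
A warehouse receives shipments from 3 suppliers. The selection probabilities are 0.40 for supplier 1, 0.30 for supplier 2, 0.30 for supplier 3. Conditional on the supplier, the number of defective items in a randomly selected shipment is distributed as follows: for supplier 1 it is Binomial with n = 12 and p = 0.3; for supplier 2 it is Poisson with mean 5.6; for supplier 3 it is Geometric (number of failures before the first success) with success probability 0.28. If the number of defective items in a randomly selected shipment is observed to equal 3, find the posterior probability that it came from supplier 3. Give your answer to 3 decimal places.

Likelihoods P(X=3 | ·): 1: 0.2397; 2: 0.108234; 3: 0.104509.
Posterior ∝ prior × likelihood. Numerator for 3: 0.3·0.104509 = 0.0313528.
Normalizing constant: 0.4·0.2397 + 0.3·0.108234 + 0.3·0.104509 = 0.159703.
P(3 | observation) = 0.0313528 / 0.159703 = 0.196319.

0.196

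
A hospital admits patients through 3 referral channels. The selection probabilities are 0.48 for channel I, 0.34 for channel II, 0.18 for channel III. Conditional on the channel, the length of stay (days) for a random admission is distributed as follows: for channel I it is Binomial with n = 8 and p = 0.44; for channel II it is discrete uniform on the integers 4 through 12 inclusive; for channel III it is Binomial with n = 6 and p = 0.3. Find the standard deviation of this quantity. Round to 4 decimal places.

3.0534

Per component, I: μ=3.52, E[X²]=14.3616; II: μ=8, E[X²]=70.6667; III: μ=1.8, E[X²]=4.5.
E[X] = 0.48·3.52 + 0.34·8 + 0.18·1.8 = 4.7336.
E[X²] = 0.48·14.3616 + 0.34·70.6667 + 0.18·4.5 = 31.7302.
Var(X) = E[X²] − (E[X])² = 31.7302 − 22.407 = 9.32327.
SD(X) = √9.32327 = 3.0534.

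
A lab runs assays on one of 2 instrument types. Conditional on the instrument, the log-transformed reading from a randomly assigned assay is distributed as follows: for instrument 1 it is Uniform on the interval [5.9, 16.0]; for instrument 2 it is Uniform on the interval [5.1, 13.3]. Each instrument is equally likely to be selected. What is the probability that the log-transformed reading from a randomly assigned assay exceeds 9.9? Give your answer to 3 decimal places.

Conditional on each instrument, P(X > 9.9): 1: 0.60396; 2: 0.414634.
By total probability, P(X > 9.9) = 0.5·0.60396 + 0.5·0.414634 = 0.509297.

0.509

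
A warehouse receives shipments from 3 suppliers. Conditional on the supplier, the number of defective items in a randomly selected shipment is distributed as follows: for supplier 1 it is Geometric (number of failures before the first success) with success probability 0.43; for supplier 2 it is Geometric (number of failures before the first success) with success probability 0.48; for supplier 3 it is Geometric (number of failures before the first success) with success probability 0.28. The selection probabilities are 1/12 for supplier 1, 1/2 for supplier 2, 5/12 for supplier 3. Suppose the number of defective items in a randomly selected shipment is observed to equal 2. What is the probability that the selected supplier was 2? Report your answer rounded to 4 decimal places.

0.4736

Likelihoods P(X=2 | ·): 1: 0.139707; 2: 0.129792; 3: 0.145152.
Posterior ∝ prior × likelihood. Numerator for 2: 0.5·0.129792 = 0.064896.
Normalizing constant: 0.0833333·0.139707 + 0.5·0.129792 + 0.416667·0.145152 = 0.137018.
P(2 | observation) = 0.064896 / 0.137018 = 0.47363.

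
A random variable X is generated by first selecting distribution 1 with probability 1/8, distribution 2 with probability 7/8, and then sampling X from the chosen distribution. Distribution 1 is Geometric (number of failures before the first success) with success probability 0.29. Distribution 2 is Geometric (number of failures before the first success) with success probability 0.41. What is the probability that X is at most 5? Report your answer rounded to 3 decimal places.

Conditional on each component, P(X ≤ 5): 1: 0.8719; 2: 0.957819.
By total probability, P(X ≤ 5) = 0.125·0.8719 + 0.875·0.957819 = 0.947079.

0.947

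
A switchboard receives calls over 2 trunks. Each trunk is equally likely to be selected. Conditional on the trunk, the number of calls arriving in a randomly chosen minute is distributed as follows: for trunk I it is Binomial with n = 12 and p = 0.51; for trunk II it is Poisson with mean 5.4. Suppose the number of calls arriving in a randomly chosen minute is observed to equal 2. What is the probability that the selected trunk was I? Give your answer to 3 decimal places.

0.172

Likelihoods P(X=2 | ·): I: 0.0136976; II: 0.0658518.
Posterior ∝ prior × likelihood. Numerator for I: 0.5·0.0136976 = 0.00684881.
Normalizing constant: 0.5·0.0136976 + 0.5·0.0658518 = 0.0397747.
P(I | observation) = 0.00684881 / 0.0397747 = 0.17219.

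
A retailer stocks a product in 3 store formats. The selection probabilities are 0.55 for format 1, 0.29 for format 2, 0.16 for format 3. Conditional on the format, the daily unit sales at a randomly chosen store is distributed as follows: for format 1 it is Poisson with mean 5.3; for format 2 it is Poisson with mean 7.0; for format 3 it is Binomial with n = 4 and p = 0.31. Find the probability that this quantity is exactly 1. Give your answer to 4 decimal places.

0.0816

Conditional on each format, P(X = 1): 1: 0.0264554; 2: 0.00638317; 3: 0.407351.
By total probability, P(X = 1) = 0.55·0.0264554 + 0.29·0.00638317 + 0.16·0.407351 = 0.0815778.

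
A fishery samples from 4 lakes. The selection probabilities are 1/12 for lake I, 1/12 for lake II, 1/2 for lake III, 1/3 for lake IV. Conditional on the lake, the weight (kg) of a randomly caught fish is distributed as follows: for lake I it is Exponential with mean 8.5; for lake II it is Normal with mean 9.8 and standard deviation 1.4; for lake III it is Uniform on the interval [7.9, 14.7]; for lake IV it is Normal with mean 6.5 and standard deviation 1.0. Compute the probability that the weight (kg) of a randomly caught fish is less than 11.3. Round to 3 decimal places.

0.716

Conditional on each lake, P(X < 11.3): I: 0.735367; II: 0.858012; III: 0.5; IV: 0.999999.
By total probability, P(X < 11.3) = 0.0833333·0.735367 + 0.0833333·0.858012 + 0.5·0.5 + 0.333333·0.999999 = 0.716115.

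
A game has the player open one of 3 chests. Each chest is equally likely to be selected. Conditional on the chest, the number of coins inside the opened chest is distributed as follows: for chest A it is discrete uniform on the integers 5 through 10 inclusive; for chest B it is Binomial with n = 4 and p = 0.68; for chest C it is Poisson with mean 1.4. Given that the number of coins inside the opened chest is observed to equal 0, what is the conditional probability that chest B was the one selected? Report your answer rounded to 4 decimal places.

Likelihoods P(X=0 | ·): A: 0; B: 0.0104858; C: 0.246597.
Posterior ∝ prior × likelihood. Numerator for B: 0.333333·0.0104858 = 0.00349525.
Normalizing constant: 0.333333·0 + 0.333333·0.0104858 + 0.333333·0.246597 = 0.0856942.
P(B | observation) = 0.00349525 / 0.0856942 = 0.0407875.

0.0408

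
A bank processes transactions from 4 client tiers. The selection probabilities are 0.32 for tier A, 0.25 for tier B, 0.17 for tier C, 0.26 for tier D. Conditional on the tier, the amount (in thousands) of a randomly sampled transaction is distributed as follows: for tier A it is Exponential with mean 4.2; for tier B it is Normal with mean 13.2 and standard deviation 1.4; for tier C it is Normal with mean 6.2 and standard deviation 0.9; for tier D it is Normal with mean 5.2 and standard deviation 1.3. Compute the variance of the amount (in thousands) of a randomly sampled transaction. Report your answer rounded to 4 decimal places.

19.7794

Per component, A: μ=4.2, E[X²]=35.28; B: μ=13.2, E[X²]=176.2; C: μ=6.2, E[X²]=39.25; D: μ=5.2, E[X²]=28.73.
E[X] = 0.32·4.2 + 0.25·13.2 + 0.17·6.2 + 0.26·5.2 = 7.05.
E[X²] = 0.32·35.28 + 0.25·176.2 + 0.17·39.25 + 0.26·28.73 = 69.4819.
Var(X) = E[X²] − (E[X])² = 69.4819 − 49.7025 = 19.7794.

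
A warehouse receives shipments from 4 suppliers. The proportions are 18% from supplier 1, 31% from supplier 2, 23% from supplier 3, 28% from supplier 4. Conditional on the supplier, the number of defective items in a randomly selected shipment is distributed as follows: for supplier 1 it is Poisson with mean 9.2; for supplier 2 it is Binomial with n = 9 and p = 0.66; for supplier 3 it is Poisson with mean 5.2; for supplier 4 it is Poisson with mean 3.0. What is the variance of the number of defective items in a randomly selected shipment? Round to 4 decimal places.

Per component, 1: μ=9.2, E[X²]=93.84; 2: μ=5.94, E[X²]=37.3032; 3: μ=5.2, E[X²]=32.24; 4: μ=3, E[X²]=12.
E[X] = 0.18·9.2 + 0.31·5.94 + 0.23·5.2 + 0.28·3 = 5.5334.
E[X²] = 0.18·93.84 + 0.31·37.3032 + 0.23·32.24 + 0.28·12 = 39.2304.
Var(X) = E[X²] − (E[X])² = 39.2304 − 30.6185 = 8.61188.

8.6119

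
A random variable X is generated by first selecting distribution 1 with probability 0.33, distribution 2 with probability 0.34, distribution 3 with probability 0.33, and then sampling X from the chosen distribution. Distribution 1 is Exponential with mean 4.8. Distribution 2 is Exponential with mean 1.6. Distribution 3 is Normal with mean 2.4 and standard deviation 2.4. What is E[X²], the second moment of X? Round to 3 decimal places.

20.749

For each component E[X²] = Var + (mean)², giving 1: 46.08; 2: 5.12; 3: 11.52.
Overall E[X²] = 0.33·46.08 + 0.34·5.12 + 0.33·11.52 = 20.7488.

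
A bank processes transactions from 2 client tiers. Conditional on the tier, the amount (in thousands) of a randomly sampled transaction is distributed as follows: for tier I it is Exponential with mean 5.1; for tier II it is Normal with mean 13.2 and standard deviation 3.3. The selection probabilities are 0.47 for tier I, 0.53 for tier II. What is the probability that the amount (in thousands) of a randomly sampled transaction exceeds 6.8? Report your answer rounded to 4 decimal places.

Conditional on each tier, P(X > 6.8): I: 0.263597; II: 0.973773.
By total probability, P(X > 6.8) = 0.47·0.263597 + 0.53·0.973773 = 0.639991.

0.6400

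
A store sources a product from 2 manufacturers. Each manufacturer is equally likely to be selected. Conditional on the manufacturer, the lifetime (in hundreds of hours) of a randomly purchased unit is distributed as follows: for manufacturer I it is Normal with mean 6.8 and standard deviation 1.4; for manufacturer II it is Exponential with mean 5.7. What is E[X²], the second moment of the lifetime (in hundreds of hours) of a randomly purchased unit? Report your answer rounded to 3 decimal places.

56.590

For each component E[X²] = Var + (mean)², giving I: 48.2; II: 64.98.
Overall E[X²] = 0.5·48.2 + 0.5·64.98 = 56.59.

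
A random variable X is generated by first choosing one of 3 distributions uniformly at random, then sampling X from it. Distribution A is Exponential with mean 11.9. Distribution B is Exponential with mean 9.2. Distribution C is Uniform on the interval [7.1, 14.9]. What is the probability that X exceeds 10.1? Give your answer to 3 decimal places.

0.459

Conditional on each component, P(X > 10.1): A: 0.427954; B: 0.333596; C: 0.615385.
By total probability, P(X > 10.1) = 0.333333·0.427954 + 0.333333·0.333596 + 0.333333·0.615385 = 0.458978.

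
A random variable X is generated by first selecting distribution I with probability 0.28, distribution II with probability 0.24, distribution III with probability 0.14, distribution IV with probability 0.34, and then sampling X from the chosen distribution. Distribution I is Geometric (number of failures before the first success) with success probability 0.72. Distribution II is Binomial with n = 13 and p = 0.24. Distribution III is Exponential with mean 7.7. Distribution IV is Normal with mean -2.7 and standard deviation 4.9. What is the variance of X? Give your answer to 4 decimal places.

29.3064

Per component, I: μ=0.388889, E[X²]=0.691358; II: μ=3.12, E[X²]=12.1056; III: μ=7.7, E[X²]=118.58; IV: μ=-2.7, E[X²]=31.3.
E[X] = 0.28·0.388889 + 0.24·3.12 + 0.14·7.7 + 0.34·-2.7 = 1.01769.
E[X²] = 0.28·0.691358 + 0.24·12.1056 + 0.14·118.58 + 0.34·31.3 = 30.3421.
Var(X) = E[X²] − (E[X])² = 30.3421 − 1.03569 = 29.3064.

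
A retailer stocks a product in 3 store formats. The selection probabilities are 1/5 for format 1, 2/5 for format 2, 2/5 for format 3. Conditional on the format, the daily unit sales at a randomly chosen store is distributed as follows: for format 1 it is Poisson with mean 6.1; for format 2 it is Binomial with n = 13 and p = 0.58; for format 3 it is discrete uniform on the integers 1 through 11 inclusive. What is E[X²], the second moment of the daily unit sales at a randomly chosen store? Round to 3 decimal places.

For each component E[X²] = Var + (mean)², giving 1: 43.31; 2: 60.0184; 3: 46.
Overall E[X²] = 0.2·43.31 + 0.4·60.0184 + 0.4·46 = 51.0694.

51.069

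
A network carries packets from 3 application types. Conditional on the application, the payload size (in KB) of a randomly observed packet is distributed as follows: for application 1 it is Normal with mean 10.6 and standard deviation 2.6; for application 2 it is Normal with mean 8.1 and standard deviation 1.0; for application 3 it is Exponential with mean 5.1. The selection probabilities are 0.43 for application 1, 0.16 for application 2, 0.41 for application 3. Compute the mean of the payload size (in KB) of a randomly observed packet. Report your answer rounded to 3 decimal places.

7.945

Component means — 1: 10.6; 2: 8.1; 3: 5.1.
E[X] = 0.43·10.6 + 0.16·8.1 + 0.41·5.1 = 7.945.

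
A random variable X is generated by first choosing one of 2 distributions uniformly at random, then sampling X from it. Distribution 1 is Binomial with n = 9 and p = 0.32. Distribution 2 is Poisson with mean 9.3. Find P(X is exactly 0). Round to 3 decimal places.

Conditional on each component, P(X = 0): 1: 0.0310871; 2: 9.14242e-05.
By total probability, P(X = 0) = 0.5·0.0310871 + 0.5·9.14242e-05 = 0.0155893.

0.016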